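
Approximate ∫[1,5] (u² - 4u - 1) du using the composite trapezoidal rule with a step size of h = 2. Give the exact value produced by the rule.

h = (5 − 1)/2 = 2.
Nodes u₀,…,u₂ = 1, 3, 5.
f(u) = u² - 4u - 1: f₀=-4, f₁=-4, f₂=4.
(h/2)·[f₀ + 2f₁ + f₂] = 1·(-8) = -8.

-8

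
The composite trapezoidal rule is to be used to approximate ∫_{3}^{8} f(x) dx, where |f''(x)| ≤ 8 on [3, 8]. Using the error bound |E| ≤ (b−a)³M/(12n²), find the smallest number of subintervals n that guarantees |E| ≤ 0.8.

11

Need 1000/(12n²) ≤ 0.8.
n² ≥ 1000/(12·0.8) = 104.167 ⇒ n ≥ 10.2062, so the smallest n is 11.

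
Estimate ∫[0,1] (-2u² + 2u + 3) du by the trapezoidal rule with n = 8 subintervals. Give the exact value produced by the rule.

h = (1 − 0)/8 = 0.125.
Nodes u₀,…,u₈ = 0, 0.125, 0.25, 0.375, 0.5, 0.625, 0.75, 0.875, 1.
f(u) = -2u² + 2u + 3: f₀=3, f₁=3.21875, f₂=3.375, f₃=3.46875, f₄=3.5, f₅=3.46875, f₆=3.375, f₇=3.21875, f₈=3.
(h/2)·[f₀ + 2f₁ + 2f₂ + 2f₃ + 2f₄ + 2f₅ + 2f₆ + 2f₇ + f₈] = 0.0625·(53.25) = 3.328125.

3.328125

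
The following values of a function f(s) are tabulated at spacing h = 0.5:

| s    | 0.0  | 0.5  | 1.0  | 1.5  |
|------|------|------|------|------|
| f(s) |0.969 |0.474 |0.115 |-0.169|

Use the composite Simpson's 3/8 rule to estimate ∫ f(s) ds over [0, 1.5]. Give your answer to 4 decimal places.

h = 0.5, n = 3.
(3h/8)·[y₀ + 3y₁ + 3y₂ + y₃] = 0.1875·(2.567) = 0.4813.

0.4813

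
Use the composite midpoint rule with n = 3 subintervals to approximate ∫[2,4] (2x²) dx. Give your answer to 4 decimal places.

37.1852

h = (4 − 2)/3 = 0.666667.
Midpoints m₁,…,m₃ = 2.333333, 3, 3.666667.
f(m₁)=10.888889, f(m₂)=18, f(m₃)=26.888889.
h·[f(m₁) + f(m₂) + f(m₃)] = 0.666667·(55.777778) = 37.1852.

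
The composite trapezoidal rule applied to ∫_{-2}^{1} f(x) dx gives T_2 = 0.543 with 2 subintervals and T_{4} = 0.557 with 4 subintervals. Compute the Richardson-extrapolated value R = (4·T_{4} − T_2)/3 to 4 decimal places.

R = (4·T_{4} − T_2) / 3 = (4·0.557 − 0.543)/3 = (1.685)/3 = 0.5617.

0.5617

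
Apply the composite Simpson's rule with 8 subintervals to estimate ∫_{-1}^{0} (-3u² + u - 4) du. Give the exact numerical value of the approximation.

-5.5

h = (0 − (-1))/8 = 0.125.
Nodes u₀,…,u₈ = -1, -0.875, -0.75, -0.625, -0.5, -0.375, -0.25, -0.125, 0.
f(u) = -3u² + u - 4: f₀=-8, f₁=-7.171875, f₂=-6.4375, f₃=-5.796875, f₄=-5.25, f₅=-4.796875, f₆=-4.4375, f₇=-4.171875, f₈=-4.
(h/3)·[f₀ + 4f₁ + 2f₂ + 4f₃ + 2f₄ + 4f₅ + 2f₆ + 4f₇ + f₈] = 0.041667·(-132) = -5.5.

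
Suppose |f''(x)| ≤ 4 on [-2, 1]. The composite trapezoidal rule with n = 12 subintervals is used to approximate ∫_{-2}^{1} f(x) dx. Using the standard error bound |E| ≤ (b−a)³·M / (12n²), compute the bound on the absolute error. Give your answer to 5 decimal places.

|E| ≤ (3)³·4 / (12·12²) = 108/1728 = 0.06250.

0.06250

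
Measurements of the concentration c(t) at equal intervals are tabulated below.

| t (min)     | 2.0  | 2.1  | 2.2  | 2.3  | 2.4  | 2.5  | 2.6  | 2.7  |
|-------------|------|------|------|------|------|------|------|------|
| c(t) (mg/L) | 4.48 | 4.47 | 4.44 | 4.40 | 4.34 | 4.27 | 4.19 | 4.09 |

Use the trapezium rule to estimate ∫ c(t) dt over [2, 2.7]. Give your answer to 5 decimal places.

3.03950

h = 0.1, n = 7.
(h/2)·[y₀ + 2y₁ + 2y₂ + 2y₃ + 2y₄ + 2y₅ + 2y₆ + y₇] = 0.05·(60.79) = 3.03950.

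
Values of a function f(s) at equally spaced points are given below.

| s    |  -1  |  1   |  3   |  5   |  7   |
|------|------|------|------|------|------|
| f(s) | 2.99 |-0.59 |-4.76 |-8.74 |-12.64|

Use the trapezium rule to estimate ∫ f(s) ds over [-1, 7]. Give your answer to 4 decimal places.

h = 2, n = 4.
(h/2)·[y₀ + 2y₁ + 2y₂ + 2y₃ + y₄] = 1·(-37.83) = -37.8300.

-37.8300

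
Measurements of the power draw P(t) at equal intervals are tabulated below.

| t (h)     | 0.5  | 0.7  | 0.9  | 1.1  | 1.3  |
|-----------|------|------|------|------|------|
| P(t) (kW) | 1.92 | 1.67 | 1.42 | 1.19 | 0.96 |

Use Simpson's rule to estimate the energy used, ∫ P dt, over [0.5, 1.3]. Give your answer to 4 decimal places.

1.1440

h = 0.2, n = 4.
(h/3)·[y₀ + 4y₁ + 2y₂ + 4y₃ + y₄] = 0.066667·(17.16) = 1.1440.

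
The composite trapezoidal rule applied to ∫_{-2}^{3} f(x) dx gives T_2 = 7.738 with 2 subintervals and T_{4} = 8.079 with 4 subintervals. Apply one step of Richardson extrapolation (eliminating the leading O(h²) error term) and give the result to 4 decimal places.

8.1927

R = (4·T_{4} − T_2) / 3 = (4·8.079 − 7.738)/3 = (24.578)/3 = 8.1927.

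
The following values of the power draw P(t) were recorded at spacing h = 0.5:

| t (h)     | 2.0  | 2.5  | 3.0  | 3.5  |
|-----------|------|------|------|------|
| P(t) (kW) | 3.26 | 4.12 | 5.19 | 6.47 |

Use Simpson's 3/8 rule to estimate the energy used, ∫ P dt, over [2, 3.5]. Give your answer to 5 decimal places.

7.06125

h = 0.5, n = 3.
(3h/8)·[y₀ + 3y₁ + 3y₂ + y₃] = 0.1875·(37.66) = 7.06125.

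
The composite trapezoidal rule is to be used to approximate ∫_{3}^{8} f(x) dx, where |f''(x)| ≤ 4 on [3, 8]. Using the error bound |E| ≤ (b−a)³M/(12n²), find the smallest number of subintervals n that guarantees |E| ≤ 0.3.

Need 500/(12n²) ≤ 0.3.
n² ≥ 500/(12·0.3) = 138.889 ⇒ n ≥ 11.7851, so the smallest n is 12.

12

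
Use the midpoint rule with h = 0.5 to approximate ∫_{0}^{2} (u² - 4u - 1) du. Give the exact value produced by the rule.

h = (2 − 0)/4 = 0.5.
Midpoints m₁,…,m₄ = 0.25, 0.75, 1.25, 1.75.
f(m₁)=-1.9375, f(m₂)=-3.4375, f(m₃)=-4.4375, f(m₄)=-4.9375.
h·[f(m₁) + f(m₂) + f(m₃) + f(m₄)] = 0.5·(-14.75) = -7.375.

-7.375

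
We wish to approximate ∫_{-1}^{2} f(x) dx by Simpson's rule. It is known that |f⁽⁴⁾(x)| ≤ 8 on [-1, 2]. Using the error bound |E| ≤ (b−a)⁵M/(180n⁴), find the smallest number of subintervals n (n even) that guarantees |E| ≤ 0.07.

4

Need 1944/(180n⁴) ≤ 0.07.
n⁴ ≥ 1944/(180·0.07) = 154.286 ⇒ n ≥ 3.5244, so the smallest even n is 4. (n must be even for Simpson's rule.)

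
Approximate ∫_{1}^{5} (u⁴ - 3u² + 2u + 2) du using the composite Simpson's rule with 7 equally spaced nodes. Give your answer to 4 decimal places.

532.9053

h = (5 − 1)/6 = 0.666667.
Nodes u₀,…,u₆ = 1, 1.666667, 2.333333, 3, 3.666667, 4.333333, 5.
f(u) = u⁴ - 3u² + 2u + 2: f₀=2, f₁=4.716049, f₂=19.975309, f₃=62, f₄=149.753086, f₅=306.938272, f₆=562.
(h/3)·[f₀ + 4f₁ + 2f₂ + 4f₃ + 2f₄ + 4f₅ + f₆] = 0.222222·(2398.074074) = 532.9053.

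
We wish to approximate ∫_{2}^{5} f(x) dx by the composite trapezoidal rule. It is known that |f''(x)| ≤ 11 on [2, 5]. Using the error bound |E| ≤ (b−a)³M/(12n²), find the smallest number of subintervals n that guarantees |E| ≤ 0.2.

12

Need 297/(12n²) ≤ 0.2.
n² ≥ 297/(12·0.2) = 123.75 ⇒ n ≥ 11.1243, so the smallest n is 12.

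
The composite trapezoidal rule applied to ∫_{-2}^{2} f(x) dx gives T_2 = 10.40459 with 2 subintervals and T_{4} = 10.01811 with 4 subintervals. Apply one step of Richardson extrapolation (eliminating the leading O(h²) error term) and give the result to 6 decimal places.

9.889283

R = (4·T_{4} − T_2) / 3 = (4·10.01811 − 10.40459)/3 = (29.66785)/3 = 9.889283.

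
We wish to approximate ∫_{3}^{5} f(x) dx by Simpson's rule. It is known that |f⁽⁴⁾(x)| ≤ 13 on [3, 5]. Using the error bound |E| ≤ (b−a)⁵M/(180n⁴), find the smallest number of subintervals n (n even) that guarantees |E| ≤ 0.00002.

Need 416/(180n⁴) ≤ 0.00002.
n⁴ ≥ 416/(180·0.00002) = 115556 ⇒ n ≥ 18.4373, so the smallest even n is 20. (n must be even for Simpson's rule.)

20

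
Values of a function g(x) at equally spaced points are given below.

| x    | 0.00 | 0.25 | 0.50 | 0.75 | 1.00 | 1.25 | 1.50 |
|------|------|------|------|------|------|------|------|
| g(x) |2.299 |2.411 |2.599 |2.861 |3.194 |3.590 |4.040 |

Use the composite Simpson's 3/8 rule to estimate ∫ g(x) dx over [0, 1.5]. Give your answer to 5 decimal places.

4.44778

h = 0.25, n = 6.
(3h/8)·[y₀ + 3y₁ + 3y₂ + 2y₃ + 3y₄ + 3y₅ + y₆] = 0.09375·(47.443) = 4.44778.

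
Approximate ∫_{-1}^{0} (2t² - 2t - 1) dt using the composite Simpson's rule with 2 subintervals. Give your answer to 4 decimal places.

0.6667

h = (0 − (-1))/2 = 0.5.
Nodes t₀,…,t₂ = -1, -0.5, 0.
f(t) = 2t² - 2t - 1: f₀=3, f₁=0.5, f₂=-1.
(h/3)·[f₀ + 4f₁ + f₂] = 0.166667·(4) = 0.6667.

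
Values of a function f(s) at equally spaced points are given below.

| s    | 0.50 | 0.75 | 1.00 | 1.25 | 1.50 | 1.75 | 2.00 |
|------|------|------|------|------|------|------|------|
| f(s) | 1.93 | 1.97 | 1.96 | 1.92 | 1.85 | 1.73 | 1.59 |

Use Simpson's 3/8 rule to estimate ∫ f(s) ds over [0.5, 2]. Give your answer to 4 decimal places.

h = 0.25, n = 6.
(3h/8)·[y₀ + 3y₁ + 3y₂ + 2y₃ + 3y₄ + 3y₅ + y₆] = 0.09375·(29.89) = 2.8022.

2.8022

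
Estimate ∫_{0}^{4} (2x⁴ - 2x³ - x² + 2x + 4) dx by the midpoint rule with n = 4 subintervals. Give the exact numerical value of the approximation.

275.5

h = (4 − 0)/4 = 1.
Midpoints m₁,…,m₄ = 0.5, 1.5, 2.5, 3.5.
f(m₁)=4.625, f(m₂)=8.125, f(m₃)=49.625, f(m₄)=213.125.
h·[f(m₁) + f(m₂) + f(m₃) + f(m₄)] = 1·(275.5) = 275.5.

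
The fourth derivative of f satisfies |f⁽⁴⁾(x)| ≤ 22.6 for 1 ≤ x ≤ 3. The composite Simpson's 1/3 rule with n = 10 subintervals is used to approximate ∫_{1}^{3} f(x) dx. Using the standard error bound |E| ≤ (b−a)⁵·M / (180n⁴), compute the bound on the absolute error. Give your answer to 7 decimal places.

|E| ≤ (2)⁵·22.6 / (180·10⁴) = 723.2/1800000 = 0.0004018.

0.0004018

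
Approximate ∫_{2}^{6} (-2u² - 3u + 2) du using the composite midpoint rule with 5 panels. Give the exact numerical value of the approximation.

-178.24

h = (6 − 2)/5 = 0.8.
Midpoints m₁,…,m₅ = 2.4, 3.2, 4, 4.8, 5.6.
f(m₁)=-16.72, f(m₂)=-28.08, f(m₃)=-42, f(m₄)=-58.48, f(m₅)=-77.52.
h·[f(m₁) + f(m₂) + f(m₃) + f(m₄) + f(m₅)] = 0.8·(-222.8) = -178.24.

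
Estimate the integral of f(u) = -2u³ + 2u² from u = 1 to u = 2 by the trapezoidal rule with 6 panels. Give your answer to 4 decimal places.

-2.8657

h = (2 − 1)/6 = 0.166667.
Nodes u₀,…,u₆ = 1, 1.166667, 1.333333, 1.5, 1.666667, 1.833333, 2.
f(u) = -2u³ + 2u²: f₀=0, f₁=-0.453704, f₂=-1.185185, f₃=-2.25, f₄=-3.703704, f₅=-5.601852, f₆=-8.
(h/2)·[f₀ + 2f₁ + 2f₂ + 2f₃ + 2f₄ + 2f₅ + f₆] = 0.083333·(-34.388889) = -2.8657.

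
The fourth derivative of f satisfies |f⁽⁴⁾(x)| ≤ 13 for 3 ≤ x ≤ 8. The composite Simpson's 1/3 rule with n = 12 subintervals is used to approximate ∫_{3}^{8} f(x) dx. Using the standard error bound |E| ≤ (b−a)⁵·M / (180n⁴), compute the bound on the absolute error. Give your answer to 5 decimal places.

0.01088

|E| ≤ (5)⁵·13 / (180·12⁴) = 40625/3732480 = 0.01088.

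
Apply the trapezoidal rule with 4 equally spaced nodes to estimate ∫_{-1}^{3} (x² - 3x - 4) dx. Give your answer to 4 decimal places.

-17.4815

h = (3 − (-1))/3 = 1.333333.
Nodes x₀,…,x₃ = -1, 0.333333, 1.666667, 3.
f(x) = x² - 3x - 4: f₀=0, f₁=-4.888889, f₂=-6.222222, f₃=-4.
(h/2)·[f₀ + 2f₁ + 2f₂ + f₃] = 0.666667·(-26.222222) = -17.4815.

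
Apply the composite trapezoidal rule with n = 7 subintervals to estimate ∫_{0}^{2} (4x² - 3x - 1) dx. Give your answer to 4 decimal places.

2.7755

h = (2 − 0)/7 = 0.285714.
Nodes x₀,…,x₇ = 0, 0.285714, 0.571429, 0.857143, 1.142857, 1.428571, 1.714286, 2.
f(x) = 4x² - 3x - 1: f₀=-1, f₁=-1.530612, f₂=-1.408163, f₃=-0.632653, f₄=0.795918, f₅=2.877551, f₆=5.612245, f₇=9.
(h/2)·[f₀ + 2f₁ + 2f₂ + 2f₃ + 2f₄ + 2f₅ + 2f₆ + f₇] = 0.142857·(19.428571) = 2.7755.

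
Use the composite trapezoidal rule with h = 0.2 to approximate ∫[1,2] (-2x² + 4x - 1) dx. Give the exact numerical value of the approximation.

0.32

h = (2 − 1)/5 = 0.2.
Nodes x₀,…,x₅ = 1, 1.2, 1.4, 1.6, 1.8, 2.
f(x) = -2x² + 4x - 1: f₀=1, f₁=0.92, f₂=0.68, f₃=0.28, f₄=-0.28, f₅=-1.
(h/2)·[f₀ + 2f₁ + 2f₂ + 2f₃ + 2f₄ + f₅] = 0.1·(3.2) = 0.32.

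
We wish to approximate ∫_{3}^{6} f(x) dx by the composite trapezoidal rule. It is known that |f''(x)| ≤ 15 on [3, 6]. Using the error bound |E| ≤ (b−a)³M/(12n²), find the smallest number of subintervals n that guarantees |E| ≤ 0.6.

8

Need 405/(12n²) ≤ 0.6.
n² ≥ 405/(12·0.6) = 56.25 ⇒ n ≥ 7.5000, so the smallest n is 8.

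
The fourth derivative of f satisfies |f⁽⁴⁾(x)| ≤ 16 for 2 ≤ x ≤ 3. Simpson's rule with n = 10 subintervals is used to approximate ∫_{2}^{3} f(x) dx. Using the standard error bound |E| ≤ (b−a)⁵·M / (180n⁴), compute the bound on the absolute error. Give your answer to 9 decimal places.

0.000008889

|E| ≤ (1)⁵·16 / (180·10⁴) = 16/1800000 = 0.000008889.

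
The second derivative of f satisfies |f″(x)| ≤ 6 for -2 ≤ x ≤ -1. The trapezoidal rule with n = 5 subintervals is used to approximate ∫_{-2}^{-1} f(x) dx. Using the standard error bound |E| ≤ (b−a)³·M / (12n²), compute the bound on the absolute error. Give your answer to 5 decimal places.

0.02000

|E| ≤ (1)³·6 / (12·5²) = 6/300 = 0.02000.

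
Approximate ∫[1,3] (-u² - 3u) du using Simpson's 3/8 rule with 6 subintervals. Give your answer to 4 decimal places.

h = (3 − 1)/6 = 0.333333.
Nodes u₀,…,u₆ = 1, 1.333333, 1.666667, 2, 2.333333, 2.666667, 3.
f(u) = -u² - 3u: f₀=-4, f₁=-5.777778, f₂=-7.777778, f₃=-10, f₄=-12.444444, f₅=-15.111111, f₆=-18.
(3h/8)·[f₀ + 3f₁ + 3f₂ + 2f₃ + 3f₄ + 3f₅ + f₆] = 0.125·(-165.333333) = -20.6667.

-20.6667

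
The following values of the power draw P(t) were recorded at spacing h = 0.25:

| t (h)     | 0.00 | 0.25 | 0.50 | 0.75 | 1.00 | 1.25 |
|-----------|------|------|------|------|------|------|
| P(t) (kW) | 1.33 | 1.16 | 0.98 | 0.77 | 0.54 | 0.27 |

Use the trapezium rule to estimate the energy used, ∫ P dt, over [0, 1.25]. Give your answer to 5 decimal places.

h = 0.25, n = 5.
(h/2)·[y₀ + 2y₁ + 2y₂ + 2y₃ + 2y₄ + y₅] = 0.125·(8.50) = 1.06250.

1.06250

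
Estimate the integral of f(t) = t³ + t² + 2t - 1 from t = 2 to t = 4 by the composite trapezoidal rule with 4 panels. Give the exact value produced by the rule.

h = (4 − 2)/4 = 0.5.
Nodes t₀,…,t₄ = 2, 2.5, 3, 3.5, 4.
f(t) = t³ + t² + 2t - 1: f₀=15, f₁=25.875, f₂=41, f₃=61.125, f₄=87.
(h/2)·[f₀ + 2f₁ + 2f₂ + 2f₃ + f₄] = 0.25·(358) = 89.5.

89.5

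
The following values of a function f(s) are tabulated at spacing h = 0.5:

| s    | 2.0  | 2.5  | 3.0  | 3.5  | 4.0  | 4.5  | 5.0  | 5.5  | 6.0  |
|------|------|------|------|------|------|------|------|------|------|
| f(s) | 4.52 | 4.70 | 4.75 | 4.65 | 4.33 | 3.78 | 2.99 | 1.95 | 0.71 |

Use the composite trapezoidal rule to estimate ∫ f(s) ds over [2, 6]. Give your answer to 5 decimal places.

h = 0.5, n = 8.
(h/2)·[y₀ + 2y₁ + 2y₂ + 2y₃ + 2y₄ + 2y₅ + 2y₆ + 2y₇ + y₈] = 0.25·(59.53) = 14.88250.

14.88250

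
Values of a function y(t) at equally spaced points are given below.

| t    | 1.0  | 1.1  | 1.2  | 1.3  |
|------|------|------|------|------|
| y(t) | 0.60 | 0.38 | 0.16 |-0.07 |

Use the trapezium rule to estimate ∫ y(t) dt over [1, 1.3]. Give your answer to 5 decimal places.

h = 0.1, n = 3.
(h/2)·[y₀ + 2y₁ + 2y₂ + y₃] = 0.05·(1.61) = 0.08050.

0.08050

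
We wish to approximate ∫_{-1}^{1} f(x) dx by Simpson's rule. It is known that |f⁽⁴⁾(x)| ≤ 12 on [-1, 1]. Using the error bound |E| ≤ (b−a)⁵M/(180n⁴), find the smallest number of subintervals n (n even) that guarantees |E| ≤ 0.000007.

24

Need 384/(180n⁴) ≤ 0.000007.
n⁴ ≥ 384/(180·0.000007) = 304762 ⇒ n ≥ 23.4958, so the smallest even n is 24. (n must be even for Simpson's rule.)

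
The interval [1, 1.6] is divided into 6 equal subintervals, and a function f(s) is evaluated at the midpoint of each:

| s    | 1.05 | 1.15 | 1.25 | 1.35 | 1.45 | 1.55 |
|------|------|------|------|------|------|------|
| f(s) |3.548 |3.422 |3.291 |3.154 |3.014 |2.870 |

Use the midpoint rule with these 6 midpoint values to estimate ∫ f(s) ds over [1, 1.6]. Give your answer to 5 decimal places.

h = 0.1, n = 6.
h·[y(m₁) + y(m₂) + y(m₃) + y(m₄) + y(m₅) + y(m₆)] = 0.1·(19.299) = 1.92990.

1.92990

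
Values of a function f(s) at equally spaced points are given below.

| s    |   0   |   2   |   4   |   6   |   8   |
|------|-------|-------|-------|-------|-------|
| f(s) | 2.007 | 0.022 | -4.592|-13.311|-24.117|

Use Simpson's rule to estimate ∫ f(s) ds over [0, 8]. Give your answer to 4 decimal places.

h = 2, n = 4.
(h/3)·[y₀ + 4y₁ + 2y₂ + 4y₃ + y₄] = 0.666667·(-84.450) = -56.3000.

-56.3000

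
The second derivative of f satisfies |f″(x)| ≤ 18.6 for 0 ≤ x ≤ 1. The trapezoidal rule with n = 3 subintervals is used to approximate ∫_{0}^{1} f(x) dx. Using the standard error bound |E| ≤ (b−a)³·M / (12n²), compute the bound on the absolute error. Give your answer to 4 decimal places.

|E| ≤ (1)³·18.6 / (12·3²) = 18.6/108 = 0.1722.

0.1722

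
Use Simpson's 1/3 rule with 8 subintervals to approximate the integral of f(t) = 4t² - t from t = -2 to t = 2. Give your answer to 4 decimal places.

h = (2 − (-2))/8 = 0.5.
Nodes t₀,…,t₈ = -2, -1.5, -1, -0.5, 0, 0.5, 1, 1.5, 2.
f(t) = 4t² - t: f₀=18, f₁=10.5, f₂=5, f₃=1.5, f₄=0, f₅=0.5, f₆=3, f₇=7.5, f₈=14.
(h/3)·[f₀ + 4f₁ + 2f₂ + 4f₃ + 2f₄ + 4f₅ + 2f₆ + 4f₇ + f₈] = 0.166667·(128) = 21.3333.

21.3333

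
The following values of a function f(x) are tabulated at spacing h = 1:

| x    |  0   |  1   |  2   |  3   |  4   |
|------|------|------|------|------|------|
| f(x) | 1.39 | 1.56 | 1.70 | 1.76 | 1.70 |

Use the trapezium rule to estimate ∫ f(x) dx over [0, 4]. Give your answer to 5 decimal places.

6.56500

h = 1, n = 4.
(h/2)·[y₀ + 2y₁ + 2y₂ + 2y₃ + y₄] = 0.5·(13.13) = 6.56500.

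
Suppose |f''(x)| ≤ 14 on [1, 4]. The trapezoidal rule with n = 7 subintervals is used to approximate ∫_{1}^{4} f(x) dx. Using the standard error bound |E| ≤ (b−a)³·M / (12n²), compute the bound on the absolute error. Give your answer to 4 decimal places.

0.6429

|E| ≤ (3)³·14 / (12·7²) = 378/588 = 0.6429.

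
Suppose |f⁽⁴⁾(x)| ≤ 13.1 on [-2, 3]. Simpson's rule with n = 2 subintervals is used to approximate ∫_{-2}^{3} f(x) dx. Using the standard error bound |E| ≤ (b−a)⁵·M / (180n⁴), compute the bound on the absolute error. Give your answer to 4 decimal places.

14.2144

|E| ≤ (5)⁵·13.1 / (180·2⁴) = 40937.5/2880 = 14.2144.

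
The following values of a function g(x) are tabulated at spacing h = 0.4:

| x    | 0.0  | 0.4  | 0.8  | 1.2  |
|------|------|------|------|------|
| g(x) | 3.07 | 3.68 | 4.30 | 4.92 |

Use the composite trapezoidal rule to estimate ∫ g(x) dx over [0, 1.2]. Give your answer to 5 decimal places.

4.79000

h = 0.4, n = 3.
(h/2)·[y₀ + 2y₁ + 2y₂ + y₃] = 0.2·(23.95) = 4.79000.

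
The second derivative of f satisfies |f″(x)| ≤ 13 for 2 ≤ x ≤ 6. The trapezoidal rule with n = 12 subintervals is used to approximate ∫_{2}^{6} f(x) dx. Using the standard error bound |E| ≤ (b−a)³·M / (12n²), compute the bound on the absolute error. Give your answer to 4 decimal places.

|E| ≤ (4)³·13 / (12·12²) = 832/1728 = 0.4815.

0.4815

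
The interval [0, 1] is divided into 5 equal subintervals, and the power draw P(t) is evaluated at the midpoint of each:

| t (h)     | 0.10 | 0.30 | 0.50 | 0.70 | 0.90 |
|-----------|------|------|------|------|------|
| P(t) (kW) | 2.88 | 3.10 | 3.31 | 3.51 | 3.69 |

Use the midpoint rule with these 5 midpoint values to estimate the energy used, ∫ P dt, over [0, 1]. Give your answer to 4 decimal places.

h = 0.2, n = 5.
h·[y(m₁) + y(m₂) + y(m₃) + y(m₄) + y(m₅)] = 0.2·(16.49) = 3.2980.

3.2980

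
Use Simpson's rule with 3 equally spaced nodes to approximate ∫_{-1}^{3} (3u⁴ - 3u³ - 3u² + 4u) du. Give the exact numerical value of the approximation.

h = (3 − (-1))/2 = 2.
Nodes u₀,…,u₂ = -1, 1, 3.
f(u) = 3u⁴ - 3u³ - 3u² + 4u: f₀=-1, f₁=1, f₂=147.
(h/3)·[f₀ + 4f₁ + f₂] = 0.666667·(150) = 100.

100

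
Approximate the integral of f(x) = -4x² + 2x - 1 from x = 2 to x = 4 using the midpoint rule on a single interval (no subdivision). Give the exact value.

M = (b−a)·f(3) = 2·(-31) = -62.

-62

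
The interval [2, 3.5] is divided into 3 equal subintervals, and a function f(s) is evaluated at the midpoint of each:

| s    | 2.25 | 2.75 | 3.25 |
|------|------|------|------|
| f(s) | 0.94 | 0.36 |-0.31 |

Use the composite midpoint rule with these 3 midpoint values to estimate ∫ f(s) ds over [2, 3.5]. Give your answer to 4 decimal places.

h = 0.5, n = 3.
h·[y(m₁) + y(m₂) + y(m₃)] = 0.5·(0.99) = 0.4950.

0.4950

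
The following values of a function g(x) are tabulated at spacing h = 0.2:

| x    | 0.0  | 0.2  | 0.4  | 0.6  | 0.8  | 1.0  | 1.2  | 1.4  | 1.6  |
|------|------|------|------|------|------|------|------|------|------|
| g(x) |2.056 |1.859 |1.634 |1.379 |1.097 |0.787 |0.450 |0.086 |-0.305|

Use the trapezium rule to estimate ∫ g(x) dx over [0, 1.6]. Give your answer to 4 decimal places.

1.6335

h = 0.2, n = 8.
(h/2)·[y₀ + 2y₁ + 2y₂ + 2y₃ + 2y₄ + 2y₅ + 2y₆ + 2y₇ + y₈] = 0.1·(16.335) = 1.6335.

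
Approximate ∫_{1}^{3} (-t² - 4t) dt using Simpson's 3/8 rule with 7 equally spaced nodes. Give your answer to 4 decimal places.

h = (3 − 1)/6 = 0.333333.
Nodes t₀,…,t₆ = 1, 1.333333, 1.666667, 2, 2.333333, 2.666667, 3.
f(t) = -t² - 4t: f₀=-5, f₁=-7.111111, f₂=-9.444444, f₃=-12, f₄=-14.777778, f₅=-17.777778, f₆=-21.
(3h/8)·[f₀ + 3f₁ + 3f₂ + 2f₃ + 3f₄ + 3f₅ + f₆] = 0.125·(-197.333333) = -24.6667.

-24.6667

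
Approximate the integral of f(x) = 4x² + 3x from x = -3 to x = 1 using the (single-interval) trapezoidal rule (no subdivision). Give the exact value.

T = (b−a)/2 · [f(-3) + f(1)] = 2·[27 + 7] = 68.

68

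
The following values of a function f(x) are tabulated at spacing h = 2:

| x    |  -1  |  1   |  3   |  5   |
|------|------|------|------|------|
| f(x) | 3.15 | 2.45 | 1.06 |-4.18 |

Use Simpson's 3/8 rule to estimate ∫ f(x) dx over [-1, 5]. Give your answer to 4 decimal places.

7.1250

h = 2, n = 3.
(3h/8)·[y₀ + 3y₁ + 3y₂ + y₃] = 0.75·(9.50) = 7.1250.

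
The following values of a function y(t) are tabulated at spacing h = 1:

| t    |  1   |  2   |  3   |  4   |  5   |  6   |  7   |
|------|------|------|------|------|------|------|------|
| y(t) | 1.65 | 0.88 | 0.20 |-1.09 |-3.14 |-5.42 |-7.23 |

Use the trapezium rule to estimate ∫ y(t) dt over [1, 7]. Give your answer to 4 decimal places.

h = 1, n = 6.
(h/2)·[y₀ + 2y₁ + 2y₂ + 2y₃ + 2y₄ + 2y₅ + y₆] = 0.5·(-22.72) = -11.3600.

-11.3600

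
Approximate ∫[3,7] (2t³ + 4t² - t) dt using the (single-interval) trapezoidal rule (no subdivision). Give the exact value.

T = (b−a)/2 · [f(3) + f(7)] = 2·[87 + 875] = 1924.

1924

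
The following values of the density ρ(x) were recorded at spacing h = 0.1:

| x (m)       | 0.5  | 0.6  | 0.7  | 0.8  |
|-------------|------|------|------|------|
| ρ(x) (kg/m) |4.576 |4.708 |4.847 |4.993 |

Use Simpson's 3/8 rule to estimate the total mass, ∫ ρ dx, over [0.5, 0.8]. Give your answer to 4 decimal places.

h = 0.1, n = 3.
(3h/8)·[y₀ + 3y₁ + 3y₂ + y₃] = 0.0375·(38.234) = 1.4338.

1.4338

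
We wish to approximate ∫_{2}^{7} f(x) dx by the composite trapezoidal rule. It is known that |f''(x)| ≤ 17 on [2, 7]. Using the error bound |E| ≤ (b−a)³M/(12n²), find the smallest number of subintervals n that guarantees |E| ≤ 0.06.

Need 2125/(12n²) ≤ 0.06.
n² ≥ 2125/(12·0.06) = 2951.39 ⇒ n ≥ 54.3267, so the smallest n is 55.

55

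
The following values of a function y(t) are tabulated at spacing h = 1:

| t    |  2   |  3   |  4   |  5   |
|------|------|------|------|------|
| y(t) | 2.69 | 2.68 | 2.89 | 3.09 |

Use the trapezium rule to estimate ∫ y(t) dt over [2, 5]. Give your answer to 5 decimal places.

h = 1, n = 3.
(h/2)·[y₀ + 2y₁ + 2y₂ + y₃] = 0.5·(16.92) = 8.46000.

8.46000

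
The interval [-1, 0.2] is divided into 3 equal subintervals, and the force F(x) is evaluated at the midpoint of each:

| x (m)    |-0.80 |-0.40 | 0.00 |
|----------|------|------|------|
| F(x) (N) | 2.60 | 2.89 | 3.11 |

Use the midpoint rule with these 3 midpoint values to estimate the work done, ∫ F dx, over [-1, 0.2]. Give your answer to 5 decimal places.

3.44000

h = 0.4, n = 3.
h·[y(m₁) + y(m₂) + y(m₃)] = 0.4·(8.60) = 3.44000.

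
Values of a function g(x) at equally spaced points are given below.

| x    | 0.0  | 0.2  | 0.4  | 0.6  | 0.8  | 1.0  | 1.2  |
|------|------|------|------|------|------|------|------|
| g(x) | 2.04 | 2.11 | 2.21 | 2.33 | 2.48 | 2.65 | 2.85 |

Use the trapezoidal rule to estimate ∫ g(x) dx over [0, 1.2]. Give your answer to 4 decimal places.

h = 0.2, n = 6.
(h/2)·[y₀ + 2y₁ + 2y₂ + 2y₃ + 2y₄ + 2y₅ + y₆] = 0.1·(28.45) = 2.8450.

2.8450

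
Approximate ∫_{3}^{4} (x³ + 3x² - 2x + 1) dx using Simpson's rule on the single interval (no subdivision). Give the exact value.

74.75

S = (b−a)/6 · [f(3) + 4f(3.5) + f(4)] = 0.166667·[49 + 4·73.625 + 105] = 74.75.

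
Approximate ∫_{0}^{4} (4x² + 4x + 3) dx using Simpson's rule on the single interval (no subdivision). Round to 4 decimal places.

S = (b−a)/6 · [f(0) + 4f(2) + f(4)] = 0.666667·[3 + 4·27 + 83] = 129.3333.

129.3333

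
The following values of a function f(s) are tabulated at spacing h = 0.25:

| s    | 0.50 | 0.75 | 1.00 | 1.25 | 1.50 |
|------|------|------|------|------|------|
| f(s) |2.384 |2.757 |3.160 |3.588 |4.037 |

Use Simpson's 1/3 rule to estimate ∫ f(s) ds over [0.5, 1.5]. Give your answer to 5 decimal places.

3.17675

h = 0.25, n = 4.
(h/3)·[y₀ + 4y₁ + 2y₂ + 4y₃ + y₄] = 0.083333·(38.121) = 3.17675.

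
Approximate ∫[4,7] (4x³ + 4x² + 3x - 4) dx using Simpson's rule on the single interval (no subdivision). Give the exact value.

S = (b−a)/6 · [f(4) + 4f(5.5) + f(7)] = 0.5·[328 + 4·799 + 1585] = 2554.5.

2554.5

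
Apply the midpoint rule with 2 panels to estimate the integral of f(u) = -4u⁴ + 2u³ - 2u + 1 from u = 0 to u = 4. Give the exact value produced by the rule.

h = (4 − 0)/2 = 2.
Midpoints m₁,…,m₂ = 1, 3.
f(m₁)=-3, f(m₂)=-275.
h·[f(m₁) + f(m₂)] = 2·(-278) = -556.

-556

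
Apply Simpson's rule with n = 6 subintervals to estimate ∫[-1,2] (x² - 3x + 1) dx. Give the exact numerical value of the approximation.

1.5

h = (2 − (-1))/6 = 0.5.
Nodes x₀,…,x₆ = -1, -0.5, 0, 0.5, 1, 1.5, 2.
f(x) = x² - 3x + 1: f₀=5, f₁=2.75, f₂=1, f₃=-0.25, f₄=-1, f₅=-1.25, f₆=-1.
(h/3)·[f₀ + 4f₁ + 2f₂ + 4f₃ + 2f₄ + 4f₅ + f₆] = 0.166667·(9) = 1.5.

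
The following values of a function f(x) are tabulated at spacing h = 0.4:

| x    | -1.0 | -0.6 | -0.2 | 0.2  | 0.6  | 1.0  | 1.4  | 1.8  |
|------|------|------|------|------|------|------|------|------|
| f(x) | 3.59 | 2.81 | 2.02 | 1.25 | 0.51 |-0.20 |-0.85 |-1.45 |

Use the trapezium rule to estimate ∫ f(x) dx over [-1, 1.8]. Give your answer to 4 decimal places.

h = 0.4, n = 7.
(h/2)·[y₀ + 2y₁ + 2y₂ + 2y₃ + 2y₄ + 2y₅ + 2y₆ + y₇] = 0.2·(13.22) = 2.6440.

2.6440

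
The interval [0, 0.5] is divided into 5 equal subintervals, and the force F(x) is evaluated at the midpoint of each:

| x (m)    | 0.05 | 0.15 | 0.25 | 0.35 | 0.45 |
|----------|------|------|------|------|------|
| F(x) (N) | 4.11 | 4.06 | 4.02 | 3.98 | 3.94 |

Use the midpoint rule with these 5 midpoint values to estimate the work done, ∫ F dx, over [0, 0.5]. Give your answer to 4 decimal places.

h = 0.1, n = 5.
h·[y(m₁) + y(m₂) + y(m₃) + y(m₄) + y(m₅)] = 0.1·(20.11) = 2.0110.

2.0110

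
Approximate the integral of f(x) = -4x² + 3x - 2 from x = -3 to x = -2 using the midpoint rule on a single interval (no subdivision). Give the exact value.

-34.5

M = (b−a)·f(-2.5) = 1·(-34.5) = -34.5.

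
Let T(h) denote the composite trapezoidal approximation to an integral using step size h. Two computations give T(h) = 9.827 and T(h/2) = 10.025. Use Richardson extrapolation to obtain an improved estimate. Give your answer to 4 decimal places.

10.0910

R = (4·T(h/2) − T(h)) / 3 = (4·10.025 − 9.827)/3 = (30.273)/3 = 10.0910.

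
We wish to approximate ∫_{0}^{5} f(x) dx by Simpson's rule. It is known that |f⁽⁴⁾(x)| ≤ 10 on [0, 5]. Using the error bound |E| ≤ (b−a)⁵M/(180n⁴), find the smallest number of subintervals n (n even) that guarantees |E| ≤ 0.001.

Need 31250/(180n⁴) ≤ 0.001.
n⁴ ≥ 31250/(180·0.001) = 173611 ⇒ n ≥ 20.4124, so the smallest even n is 22. (n must be even for Simpson's rule.)

22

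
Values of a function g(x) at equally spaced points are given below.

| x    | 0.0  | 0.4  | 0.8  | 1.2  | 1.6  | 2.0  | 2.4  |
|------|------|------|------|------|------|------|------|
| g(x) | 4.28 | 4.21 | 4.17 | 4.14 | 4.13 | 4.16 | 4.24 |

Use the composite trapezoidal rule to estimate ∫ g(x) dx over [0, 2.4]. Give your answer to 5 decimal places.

10.02800

h = 0.4, n = 6.
(h/2)·[y₀ + 2y₁ + 2y₂ + 2y₃ + 2y₄ + 2y₅ + y₆] = 0.2·(50.14) = 10.02800.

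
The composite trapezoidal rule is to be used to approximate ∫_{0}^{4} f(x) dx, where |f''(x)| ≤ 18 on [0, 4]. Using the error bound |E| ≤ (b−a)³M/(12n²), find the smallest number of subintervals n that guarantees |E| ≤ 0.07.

38

Need 1152/(12n²) ≤ 0.07.
n² ≥ 1152/(12·0.07) = 1371.43 ⇒ n ≥ 37.0328, so the smallest n is 38.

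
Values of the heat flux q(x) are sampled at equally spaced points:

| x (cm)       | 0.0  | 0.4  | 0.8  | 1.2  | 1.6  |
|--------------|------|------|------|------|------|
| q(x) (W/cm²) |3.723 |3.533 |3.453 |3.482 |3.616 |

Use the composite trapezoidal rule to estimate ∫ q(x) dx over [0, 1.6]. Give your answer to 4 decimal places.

h = 0.4, n = 4.
(h/2)·[y₀ + 2y₁ + 2y₂ + 2y₃ + y₄] = 0.2·(28.275) = 5.6550.

5.6550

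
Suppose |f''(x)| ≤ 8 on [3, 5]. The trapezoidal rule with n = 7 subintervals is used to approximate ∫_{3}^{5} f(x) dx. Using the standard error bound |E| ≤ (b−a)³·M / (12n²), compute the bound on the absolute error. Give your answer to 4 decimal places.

0.1088

|E| ≤ (2)³·8 / (12·7²) = 64/588 = 0.1088.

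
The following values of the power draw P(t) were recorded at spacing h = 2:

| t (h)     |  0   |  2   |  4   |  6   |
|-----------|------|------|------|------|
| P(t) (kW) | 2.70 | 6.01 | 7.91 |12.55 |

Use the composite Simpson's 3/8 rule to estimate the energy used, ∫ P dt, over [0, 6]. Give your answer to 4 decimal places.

h = 2, n = 3.
(3h/8)·[y₀ + 3y₁ + 3y₂ + y₃] = 0.75·(57.01) = 42.7575.

42.7575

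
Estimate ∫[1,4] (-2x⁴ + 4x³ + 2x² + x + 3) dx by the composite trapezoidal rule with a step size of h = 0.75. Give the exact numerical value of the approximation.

-110.26171875

h = (4 − 1)/4 = 0.75.
Nodes x₀,…,x₄ = 1, 1.75, 2.5, 3.25, 4.
f(x) = -2x⁴ + 4x³ + 2x² + x + 3: f₀=8, f₁=13.5546875, f₂=2.375, f₃=-58.4453125, f₄=-217.
(h/2)·[f₀ + 2f₁ + 2f₂ + 2f₃ + f₄] = 0.375·(-294.03125) = -110.26171875.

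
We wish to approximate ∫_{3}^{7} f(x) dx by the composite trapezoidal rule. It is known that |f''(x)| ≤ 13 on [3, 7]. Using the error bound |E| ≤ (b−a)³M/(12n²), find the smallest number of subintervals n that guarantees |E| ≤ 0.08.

Need 832/(12n²) ≤ 0.08.
n² ≥ 832/(12·0.08) = 866.667 ⇒ n ≥ 29.4392, so the smallest n is 30.

30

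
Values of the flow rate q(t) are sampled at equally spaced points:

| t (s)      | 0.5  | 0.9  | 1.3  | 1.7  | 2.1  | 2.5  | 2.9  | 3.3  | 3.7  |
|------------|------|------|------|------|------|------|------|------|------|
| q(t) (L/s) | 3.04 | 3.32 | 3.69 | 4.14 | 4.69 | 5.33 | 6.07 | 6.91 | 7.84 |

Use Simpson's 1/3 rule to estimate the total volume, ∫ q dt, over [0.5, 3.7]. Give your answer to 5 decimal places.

15.81067

h = 0.4, n = 8.
(h/3)·[y₀ + 4y₁ + 2y₂ + 4y₃ + 2y₄ + 4y₅ + 2y₆ + 4y₇ + y₈] = 0.133333·(118.58) = 15.81067.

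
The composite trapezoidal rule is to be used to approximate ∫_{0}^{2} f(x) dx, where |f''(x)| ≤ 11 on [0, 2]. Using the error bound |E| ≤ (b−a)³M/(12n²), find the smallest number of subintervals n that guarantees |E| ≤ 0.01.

28

Need 88/(12n²) ≤ 0.01.
n² ≥ 88/(12·0.01) = 733.333 ⇒ n ≥ 27.0801, so the smallest n is 28.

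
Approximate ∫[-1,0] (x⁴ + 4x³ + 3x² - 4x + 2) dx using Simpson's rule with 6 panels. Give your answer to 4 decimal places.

h = (0 − (-1))/6 = 0.166667.
Nodes x₀,…,x₆ = -1, -0.833333, -0.666667, -0.5, -0.333333, -0.166667, 0.
f(x) = x⁴ + 4x³ + 3x² - 4x + 2: f₀=6, f₁=5.584105, f₂=5.012346, f₃=4.3125, f₄=3.530864, f₅=2.732253, f₆=2.
(h/3)·[f₀ + 4f₁ + 2f₂ + 4f₃ + 2f₄ + 4f₅ + f₆] = 0.055556·(75.601852) = 4.2001.

4.2001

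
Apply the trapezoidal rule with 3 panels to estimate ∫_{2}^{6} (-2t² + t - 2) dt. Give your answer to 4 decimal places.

h = (6 − 2)/3 = 1.333333.
Nodes t₀,…,t₃ = 2, 3.333333, 4.666667, 6.
f(t) = -2t² + t - 2: f₀=-8, f₁=-20.888889, f₂=-40.888889, f₃=-68.
(h/2)·[f₀ + 2f₁ + 2f₂ + f₃] = 0.666667·(-199.555556) = -133.0370.

-133.0370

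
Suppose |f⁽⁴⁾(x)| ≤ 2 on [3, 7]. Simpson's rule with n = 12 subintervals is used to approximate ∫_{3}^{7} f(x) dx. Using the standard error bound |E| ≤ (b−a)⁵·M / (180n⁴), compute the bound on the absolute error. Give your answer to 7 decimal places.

|E| ≤ (4)⁵·2 / (180·12⁴) = 2048/3732480 = 0.0005487.

0.0005487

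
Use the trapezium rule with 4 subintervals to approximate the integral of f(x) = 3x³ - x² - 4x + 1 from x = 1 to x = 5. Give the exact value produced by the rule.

h = (5 − 1)/4 = 1.
Nodes x₀,…,x₄ = 1, 2, 3, 4, 5.
f(x) = 3x³ - x² - 4x + 1: f₀=-1, f₁=13, f₂=61, f₃=161, f₄=331.
(h/2)·[f₀ + 2f₁ + 2f₂ + 2f₃ + f₄] = 0.5·(800) = 400.

400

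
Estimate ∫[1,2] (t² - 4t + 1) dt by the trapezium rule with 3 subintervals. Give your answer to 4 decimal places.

-2.6481

h = (2 − 1)/3 = 0.333333.
Nodes t₀,…,t₃ = 1, 1.333333, 1.666667, 2.
f(t) = t² - 4t + 1: f₀=-2, f₁=-2.555556, f₂=-2.888889, f₃=-3.
(h/2)·[f₀ + 2f₁ + 2f₂ + f₃] = 0.166667·(-15.888889) = -2.6481.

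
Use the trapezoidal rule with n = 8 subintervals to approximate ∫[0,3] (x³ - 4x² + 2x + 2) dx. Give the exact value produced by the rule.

h = (3 − 0)/8 = 0.375.
Nodes x₀,…,x₈ = 0, 0.375, 0.75, 1.125, 1.5, 1.875, 2.25, 2.625, 3.
f(x) = x³ - 4x² + 2x + 2: f₀=2, f₁=2.240234375, f₂=1.671875, f₃=0.611328125, f₄=-0.625, f₅=-1.720703125, f₆=-2.359375, f₇=-2.224609375, f₈=-1.
(h/2)·[f₀ + 2f₁ + 2f₂ + 2f₃ + 2f₄ + 2f₅ + 2f₆ + 2f₇ + f₈] = 0.1875·(-3.8125) = -0.71484375.

-0.71484375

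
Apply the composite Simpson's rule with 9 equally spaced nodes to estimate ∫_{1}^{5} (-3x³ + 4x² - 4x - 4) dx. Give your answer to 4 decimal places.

-366.6667

h = (5 − 1)/8 = 0.5.
Nodes x₀,…,x₈ = 1, 1.5, 2, 2.5, 3, 3.5, 4, 4.5, 5.
f(x) = -3x³ + 4x² - 4x - 4: f₀=-7, f₁=-11.125, f₂=-20, f₃=-35.875, f₄=-61, f₅=-97.625, f₆=-148, f₇=-214.375, f₈=-299.
(h/3)·[f₀ + 4f₁ + 2f₂ + 4f₃ + 2f₄ + 4f₅ + 2f₆ + 4f₇ + f₈] = 0.166667·(-2200) = -366.6667.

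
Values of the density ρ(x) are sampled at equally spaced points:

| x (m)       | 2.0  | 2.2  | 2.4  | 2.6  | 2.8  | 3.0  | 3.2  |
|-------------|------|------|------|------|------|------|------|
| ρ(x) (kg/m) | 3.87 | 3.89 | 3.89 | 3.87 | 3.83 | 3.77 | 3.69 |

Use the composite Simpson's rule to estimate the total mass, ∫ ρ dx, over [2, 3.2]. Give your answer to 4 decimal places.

h = 0.2, n = 6.
(h/3)·[y₀ + 4y₁ + 2y₂ + 4y₃ + 2y₄ + 4y₅ + y₆] = 0.066667·(69.12) = 4.6080.

4.6080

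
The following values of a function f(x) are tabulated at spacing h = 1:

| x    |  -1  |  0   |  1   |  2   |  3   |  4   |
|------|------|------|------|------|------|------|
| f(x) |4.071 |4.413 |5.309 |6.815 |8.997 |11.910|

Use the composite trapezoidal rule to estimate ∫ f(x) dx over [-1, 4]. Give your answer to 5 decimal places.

33.52450

h = 1, n = 5.
(h/2)·[y₀ + 2y₁ + 2y₂ + 2y₃ + 2y₄ + y₅] = 0.5·(67.049) = 33.52450.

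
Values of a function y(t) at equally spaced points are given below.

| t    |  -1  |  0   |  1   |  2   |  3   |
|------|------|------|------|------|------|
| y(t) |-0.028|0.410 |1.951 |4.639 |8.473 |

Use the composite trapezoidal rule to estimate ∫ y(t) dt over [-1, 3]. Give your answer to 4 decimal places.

11.2225

h = 1, n = 4.
(h/2)·[y₀ + 2y₁ + 2y₂ + 2y₃ + y₄] = 0.5·(22.445) = 11.2225.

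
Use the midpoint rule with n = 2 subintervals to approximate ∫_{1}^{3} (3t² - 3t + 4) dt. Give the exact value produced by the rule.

21.5

h = (3 − 1)/2 = 1.
Midpoints m₁,…,m₂ = 1.5, 2.5.
f(m₁)=6.25, f(m₂)=15.25.
h·[f(m₁) + f(m₂)] = 1·(21.5) = 21.5.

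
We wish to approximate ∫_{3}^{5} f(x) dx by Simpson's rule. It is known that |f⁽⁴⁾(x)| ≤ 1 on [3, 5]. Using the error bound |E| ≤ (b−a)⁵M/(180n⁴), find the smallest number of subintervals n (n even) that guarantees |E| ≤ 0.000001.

Need 32/(180n⁴) ≤ 0.000001.
n⁴ ≥ 32/(180·0.000001) = 177778 ⇒ n ≥ 20.5338, so the smallest even n is 22. (n must be even for Simpson's rule.)

22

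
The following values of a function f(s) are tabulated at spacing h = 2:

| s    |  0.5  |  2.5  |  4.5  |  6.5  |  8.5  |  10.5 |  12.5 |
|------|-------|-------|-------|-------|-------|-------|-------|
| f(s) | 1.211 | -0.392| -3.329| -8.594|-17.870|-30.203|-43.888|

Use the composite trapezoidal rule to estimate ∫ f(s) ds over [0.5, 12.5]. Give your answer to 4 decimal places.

h = 2, n = 6.
(h/2)·[y₀ + 2y₁ + 2y₂ + 2y₃ + 2y₄ + 2y₅ + y₆] = 1·(-163.453) = -163.4530.

-163.4530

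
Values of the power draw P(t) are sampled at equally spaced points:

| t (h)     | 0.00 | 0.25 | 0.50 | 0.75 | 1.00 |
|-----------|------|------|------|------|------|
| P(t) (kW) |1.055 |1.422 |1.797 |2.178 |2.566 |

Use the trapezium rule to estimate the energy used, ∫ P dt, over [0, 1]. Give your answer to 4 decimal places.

h = 0.25, n = 4.
(h/2)·[y₀ + 2y₁ + 2y₂ + 2y₃ + y₄] = 0.125·(14.415) = 1.8019.

1.8019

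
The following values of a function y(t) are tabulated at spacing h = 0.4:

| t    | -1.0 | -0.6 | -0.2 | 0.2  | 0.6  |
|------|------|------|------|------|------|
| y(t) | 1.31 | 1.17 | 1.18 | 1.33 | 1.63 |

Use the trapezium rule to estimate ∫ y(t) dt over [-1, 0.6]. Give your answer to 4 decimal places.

h = 0.4, n = 4.
(h/2)·[y₀ + 2y₁ + 2y₂ + 2y₃ + y₄] = 0.2·(10.30) = 2.0600.

2.0600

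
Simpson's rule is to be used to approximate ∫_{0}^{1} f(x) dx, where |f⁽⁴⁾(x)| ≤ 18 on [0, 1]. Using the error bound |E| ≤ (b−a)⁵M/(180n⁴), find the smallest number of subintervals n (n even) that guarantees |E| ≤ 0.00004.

Need 18/(180n⁴) ≤ 0.00004.
n⁴ ≥ 18/(180·0.00004) = 2500 ⇒ n ≥ 7.0711, so the smallest even n is 8. (n must be even for Simpson's rule.)

8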